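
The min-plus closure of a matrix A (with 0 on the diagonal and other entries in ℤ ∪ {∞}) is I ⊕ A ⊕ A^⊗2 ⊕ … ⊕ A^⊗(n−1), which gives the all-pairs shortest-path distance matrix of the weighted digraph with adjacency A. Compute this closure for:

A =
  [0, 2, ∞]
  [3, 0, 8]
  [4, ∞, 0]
Closure =
  [0, 2, 10]
  [3, 0, 8]
  [4, 6, 0]

This is the Floyd-Warshall all-pairs shortest-path computation. For each intermediate vertex k = 0, 1, …, 2, update dist[i][j] ← min(dist[i][j], dist[i][k] + dist[k][j]). The final matrix gives, for each (i, j), the minimum total weight of any directed path from i to j (possibly empty when i = j).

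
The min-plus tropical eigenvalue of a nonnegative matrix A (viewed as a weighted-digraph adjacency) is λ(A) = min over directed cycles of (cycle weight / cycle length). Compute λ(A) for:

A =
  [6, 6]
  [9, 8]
λ(A) = 6

Enumerate directed cycles and compute their means (weight / length). Sample:
  cycle 0 → 0: weight = 6, length = 1, mean = 6/1 ≈ 6.000
  cycle 1 → 1: weight = 8, length = 1, mean = 8/1 ≈ 8.000
  cycle 0 → 1 → 0: weight = 15, length = 2, mean = 15/2 ≈ 7.500
  cycle 1 → 0 → 1: weight = 15, length = 2, mean = 15/2 ≈ 7.500
Minimum mean = 6.000, attained e.g. along the cycle 0 → 0 with weight 6 and length 1. So λ(A) = 6/1 = 6.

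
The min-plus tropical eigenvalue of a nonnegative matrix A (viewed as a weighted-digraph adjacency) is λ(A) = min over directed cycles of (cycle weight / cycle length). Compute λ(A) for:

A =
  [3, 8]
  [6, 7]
λ(A) = 3

Enumerate directed cycles and compute their means (weight / length). Sample:
  cycle 0 → 0: weight = 3, length = 1, mean = 3/1 ≈ 3.000
  cycle 1 → 1: weight = 7, length = 1, mean = 7/1 ≈ 7.000
  cycle 0 → 1 → 0: weight = 14, length = 2, mean = 14/2 ≈ 7.000
  cycle 1 → 0 → 1: weight = 14, length = 2, mean = 14/2 ≈ 7.000
Minimum mean = 3.000, attained e.g. along the cycle 0 → 0 with weight 3 and length 1. So λ(A) = 3/1 = 3.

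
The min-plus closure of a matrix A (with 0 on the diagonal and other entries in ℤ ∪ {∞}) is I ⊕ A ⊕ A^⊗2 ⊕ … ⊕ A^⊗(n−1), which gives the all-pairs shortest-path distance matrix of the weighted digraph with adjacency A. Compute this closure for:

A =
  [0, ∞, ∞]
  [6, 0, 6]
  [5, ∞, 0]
Closure =
  [0, ∞, ∞]
  [6, 0, 6]
  [5, ∞, 0]

This is the Floyd-Warshall all-pairs shortest-path computation. For each intermediate vertex k = 0, 1, …, 2, update dist[i][j] ← min(dist[i][j], dist[i][k] + dist[k][j]). The final matrix gives, for each (i, j), the minimum total weight of any directed path from i to j (possibly empty when i = j).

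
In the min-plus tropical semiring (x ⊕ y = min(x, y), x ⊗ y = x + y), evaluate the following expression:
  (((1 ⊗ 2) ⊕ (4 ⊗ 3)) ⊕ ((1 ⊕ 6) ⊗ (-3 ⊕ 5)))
(((1 ⊗ 2) ⊕ (4 ⊗ 3)) ⊕ ((1 ⊕ 6) ⊗ (-3 ⊕ 5))) = -2

Expand innermost to outermost. Recall ⊕ takes the minimum of its arguments and ⊗ takes their sum. Working out the expression (((1 ⊗ 2) ⊕ (4 ⊗ 3)) ⊕ ((1 ⊕ 6) ⊗ (-3 ⊕ 5))) gives -2.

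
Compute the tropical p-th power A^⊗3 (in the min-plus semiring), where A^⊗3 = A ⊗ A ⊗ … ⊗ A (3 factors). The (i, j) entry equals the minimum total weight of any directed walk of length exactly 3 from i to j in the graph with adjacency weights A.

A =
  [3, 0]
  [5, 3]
A^⊗3 =
  [8, 5]
  [10, 8]

Each entry (A^⊗3)_ij equals the minimum over all length-3 walks i = v_0 → v_1 → … → v_3 = j of Σ_t A[v_t][v_{t+1}]. For example, for (i, j) = (0, 1) we minimise over 4 possible intermediate vertex sequences; the minimum is 5, attained along the walk 0 → 1 → 0 → 1.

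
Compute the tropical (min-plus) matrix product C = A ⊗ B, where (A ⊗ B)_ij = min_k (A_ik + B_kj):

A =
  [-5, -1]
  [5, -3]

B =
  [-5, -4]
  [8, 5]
A ⊗ B =
  [-10, -9]
  [0, 1]

Apply the min-plus product entry-by-entry:
  C[0][0] = min over k of (A[0][0] + B[0][0] = -5 + -5 = -10, A[0][1] + B[1][0] = -1 + 8 = 7) = -10 (attained at k = 0)
  C[0][1] = min over k of (A[0][0] + B[0][1] = -5 + -4 = -9, A[0][1] + B[1][1] = -1 + 5 = 4) = -9 (attained at k = 0)
  C[1][0] = min over k of (A[1][0] + B[0][0] = 5 + -5 = 0, A[1][1] + B[1][0] = -3 + 8 = 5) = 0 (attained at k = 0)
  C[1][1] = min over k of (A[1][0] + B[0][1] = 5 + -4 = 1, A[1][1] + B[1][1] = -3 + 5 = 2) = 1 (attained at k = 0)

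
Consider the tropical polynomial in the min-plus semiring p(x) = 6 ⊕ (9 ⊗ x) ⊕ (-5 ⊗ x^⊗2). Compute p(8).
p(8) = 6

A tropical monomial a ⊗ x^⊗i evaluates to a + i · x. Evaluating each term at x = 8:
  Term 0 contributes 6 + 0 · 8 = 6
  Term 1 contributes 9 + 1 · 8 = 17
  Term 2 contributes -5 + 2 · 8 = 11
p(8) = ⊕ of these = min[6, 17, 11] = 6.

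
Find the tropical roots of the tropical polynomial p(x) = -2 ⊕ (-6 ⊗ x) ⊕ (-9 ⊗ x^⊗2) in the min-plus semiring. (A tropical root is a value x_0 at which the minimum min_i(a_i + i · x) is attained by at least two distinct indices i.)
Roots: {3, 4}

Each tropical root is a break point of the lower envelope of the lines y = a_i + i · x (there are 3 lines, with slopes 0, 1, ..., 2). Only the lines that attain the minimum somewhere contribute to roots; other lines are dominated. Here the surviving (envelope) indices are i = 2, i = 1, i = 0.
Intersections between consecutive envelope lines give the roots: for adjacent envelope indices i < j the intersection is x = (a_i − a_j) / (j − i). Reading off the sorted break points: {3, 4}.
Verification: at each break x_0, at least two indices attain the minimum of min_i(a_i + i · x_0).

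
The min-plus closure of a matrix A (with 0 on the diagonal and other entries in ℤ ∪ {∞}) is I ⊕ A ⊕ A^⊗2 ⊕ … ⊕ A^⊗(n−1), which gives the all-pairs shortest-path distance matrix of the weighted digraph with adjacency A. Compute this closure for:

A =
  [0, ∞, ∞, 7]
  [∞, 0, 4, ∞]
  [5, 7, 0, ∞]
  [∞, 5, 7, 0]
Closure =
  [0, 12, 14, 7]
  [9, 0, 4, 16]
  [5, 7, 0, 12]
  [12, 5, 7, 0]

This is the Floyd-Warshall all-pairs shortest-path computation. For each intermediate vertex k = 0, 1, …, 3, update dist[i][j] ← min(dist[i][j], dist[i][k] + dist[k][j]). The final matrix gives, for each (i, j), the minimum total weight of any directed path from i to j (possibly empty when i = j).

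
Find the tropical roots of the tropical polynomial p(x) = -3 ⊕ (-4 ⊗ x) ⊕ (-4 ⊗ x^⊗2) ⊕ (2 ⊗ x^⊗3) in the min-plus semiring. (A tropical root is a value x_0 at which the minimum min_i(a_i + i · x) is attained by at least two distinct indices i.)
Roots: {-6, 0, 1}

Each tropical root is a break point of the lower envelope of the lines y = a_i + i · x (there are 4 lines, with slopes 0, 1, ..., 3). Only the lines that attain the minimum somewhere contribute to roots; other lines are dominated. Here the surviving (envelope) indices are i = 3, i = 2, i = 1, i = 0.
Intersections between consecutive envelope lines give the roots: for adjacent envelope indices i < j the intersection is x = (a_i − a_j) / (j − i). Reading off the sorted break points: {-6, 0, 1}.
Verification: at each break x_0, at least two indices attain the minimum of min_i(a_i + i · x_0).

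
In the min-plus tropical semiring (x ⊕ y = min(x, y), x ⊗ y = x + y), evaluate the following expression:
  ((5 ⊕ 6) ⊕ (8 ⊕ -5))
((5 ⊕ 6) ⊕ (8 ⊕ -5)) = -5

Expand innermost to outermost. Recall ⊕ takes the minimum of its arguments and ⊗ takes their sum. Working out the expression ((5 ⊕ 6) ⊕ (8 ⊕ -5)) gives -5.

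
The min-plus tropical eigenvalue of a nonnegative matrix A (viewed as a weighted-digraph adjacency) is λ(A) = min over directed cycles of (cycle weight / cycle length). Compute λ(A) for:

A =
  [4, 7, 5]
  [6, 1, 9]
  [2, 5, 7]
λ(A) = 1

Enumerate directed cycles and compute their means (weight / length). Sample:
  cycle 0 → 0: weight = 4, length = 1, mean = 4/1 ≈ 4.000
  cycle 1 → 1: weight = 1, length = 1, mean = 1/1 ≈ 1.000
  cycle 2 → 2: weight = 7, length = 1, mean = 7/1 ≈ 7.000
  cycle 0 → 1 → 0: weight = 13, length = 2, mean = 13/2 ≈ 6.500
  cycle 0 → 2 → 0: weight = 7, length = 2, mean = 7/2 ≈ 3.500
  cycle 1 → 0 → 1: weight = 13, length = 2, mean = 13/2 ≈ 6.500
Minimum mean = 1.000, attained e.g. along the cycle 1 → 1 with weight 1 and length 1. So λ(A) = 1/1 = 1.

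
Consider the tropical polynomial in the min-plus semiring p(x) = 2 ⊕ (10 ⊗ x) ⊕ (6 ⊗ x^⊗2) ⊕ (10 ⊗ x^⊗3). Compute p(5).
p(5) = 2

A tropical monomial a ⊗ x^⊗i evaluates to a + i · x. Evaluating each term at x = 5:
  Term 0 contributes 2 + 0 · 5 = 2
  Term 1 contributes 10 + 1 · 5 = 15
  Term 2 contributes 6 + 2 · 5 = 16
  Term 3 contributes 10 + 3 · 5 = 25
p(5) = ⊕ of these = min[2, 15, 16, 25] = 2.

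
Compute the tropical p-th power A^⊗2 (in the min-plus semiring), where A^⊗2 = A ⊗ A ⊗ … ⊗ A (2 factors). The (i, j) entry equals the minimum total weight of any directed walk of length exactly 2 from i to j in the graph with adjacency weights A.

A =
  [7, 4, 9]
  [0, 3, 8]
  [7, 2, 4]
A^⊗2 =
  [4, 7, 12]
  [3, 4, 9]
  [2, 5, 8]

Each entry (A^⊗2)_ij equals the minimum over all length-2 walks i = v_0 → v_1 → … → v_2 = j of Σ_t A[v_t][v_{t+1}]. For example, for (i, j) = (0, 2) we minimise over 3 possible intermediate vertex sequences; the minimum is 12, attained along the walk 0 → 1 → 2.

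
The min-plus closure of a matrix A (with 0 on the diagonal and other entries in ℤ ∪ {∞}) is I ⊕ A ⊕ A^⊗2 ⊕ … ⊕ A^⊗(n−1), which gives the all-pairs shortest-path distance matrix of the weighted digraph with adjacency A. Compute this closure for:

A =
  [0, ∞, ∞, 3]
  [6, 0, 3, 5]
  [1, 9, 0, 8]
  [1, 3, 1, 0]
Closure =
  [0, 6, 4, 3]
  [4, 0, 3, 5]
  [1, 7, 0, 4]
  [1, 3, 1, 0]

This is the Floyd-Warshall all-pairs shortest-path computation. For each intermediate vertex k = 0, 1, …, 3, update dist[i][j] ← min(dist[i][j], dist[i][k] + dist[k][j]). The final matrix gives, for each (i, j), the minimum total weight of any directed path from i to j (possibly empty when i = j).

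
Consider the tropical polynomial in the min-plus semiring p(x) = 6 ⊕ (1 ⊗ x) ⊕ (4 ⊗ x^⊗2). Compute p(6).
p(6) = 6

A tropical monomial a ⊗ x^⊗i evaluates to a + i · x. Evaluating each term at x = 6:
  Term 0 contributes 6 + 0 · 6 = 6
  Term 1 contributes 1 + 1 · 6 = 7
  Term 2 contributes 4 + 2 · 6 = 16
p(6) = ⊕ of these = min[6, 7, 16] = 6.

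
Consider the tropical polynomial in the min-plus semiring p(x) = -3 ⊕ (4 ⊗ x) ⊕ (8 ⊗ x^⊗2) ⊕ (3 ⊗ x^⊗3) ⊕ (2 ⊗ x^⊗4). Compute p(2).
p(2) = -3

A tropical monomial a ⊗ x^⊗i evaluates to a + i · x. Evaluating each term at x = 2:
  Term 0 contributes -3 + 0 · 2 = -3
  Term 1 contributes 4 + 1 · 2 = 6
  Term 2 contributes 8 + 2 · 2 = 12
  Term 3 contributes 3 + 3 · 2 = 9
  Term 4 contributes 2 + 4 · 2 = 10
p(2) = ⊕ of these = min[-3, 6, 12, 9, 10] = -3.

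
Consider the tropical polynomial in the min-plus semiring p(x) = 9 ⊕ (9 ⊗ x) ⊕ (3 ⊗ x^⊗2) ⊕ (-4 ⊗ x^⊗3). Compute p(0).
p(0) = -4

A tropical monomial a ⊗ x^⊗i evaluates to a + i · x. Evaluating each term at x = 0:
  Term 0 contributes 9 + 0 · 0 = 9
  Term 1 contributes 9 + 1 · 0 = 9
  Term 2 contributes 3 + 2 · 0 = 3
  Term 3 contributes -4 + 3 · 0 = -4
p(0) = ⊕ of these = min[9, 9, 3, -4] = -4.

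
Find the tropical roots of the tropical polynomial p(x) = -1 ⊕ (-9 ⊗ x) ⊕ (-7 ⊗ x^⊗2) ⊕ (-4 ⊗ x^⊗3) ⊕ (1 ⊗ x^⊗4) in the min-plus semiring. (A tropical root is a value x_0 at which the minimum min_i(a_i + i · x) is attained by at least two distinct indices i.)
Roots: {-5, -3, -2, 8}

Each tropical root is a break point of the lower envelope of the lines y = a_i + i · x (there are 5 lines, with slopes 0, 1, ..., 4). Only the lines that attain the minimum somewhere contribute to roots; other lines are dominated. Here the surviving (envelope) indices are i = 4, i = 3, i = 2, i = 1, i = 0.
Intersections between consecutive envelope lines give the roots: for adjacent envelope indices i < j the intersection is x = (a_i − a_j) / (j − i). Reading off the sorted break points: {-5, -3, -2, 8}.
Verification: at each break x_0, at least two indices attain the minimum of min_i(a_i + i · x_0).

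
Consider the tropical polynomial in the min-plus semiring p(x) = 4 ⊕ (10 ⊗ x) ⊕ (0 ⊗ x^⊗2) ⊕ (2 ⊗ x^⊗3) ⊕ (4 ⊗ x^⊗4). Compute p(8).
p(8) = 4

A tropical monomial a ⊗ x^⊗i evaluates to a + i · x. Evaluating each term at x = 8:
  Term 0 contributes 4 + 0 · 8 = 4
  Term 1 contributes 10 + 1 · 8 = 18
  Term 2 contributes 0 + 2 · 8 = 16
  Term 3 contributes 2 + 3 · 8 = 26
  Term 4 contributes 4 + 4 · 8 = 36
p(8) = ⊕ of these = min[4, 18, 16, 26, 36] = 4.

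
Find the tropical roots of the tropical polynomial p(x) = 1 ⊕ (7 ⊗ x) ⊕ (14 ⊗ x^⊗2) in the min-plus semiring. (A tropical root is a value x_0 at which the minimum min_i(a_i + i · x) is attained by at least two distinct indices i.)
Roots: {-7, -6}

Each tropical root is a break point of the lower envelope of the lines y = a_i + i · x (there are 3 lines, with slopes 0, 1, ..., 2). Only the lines that attain the minimum somewhere contribute to roots; other lines are dominated. Here the surviving (envelope) indices are i = 2, i = 1, i = 0.
Intersections between consecutive envelope lines give the roots: for adjacent envelope indices i < j the intersection is x = (a_i − a_j) / (j − i). Reading off the sorted break points: {-7, -6}.
Verification: at each break x_0, at least two indices attain the minimum of min_i(a_i + i · x_0).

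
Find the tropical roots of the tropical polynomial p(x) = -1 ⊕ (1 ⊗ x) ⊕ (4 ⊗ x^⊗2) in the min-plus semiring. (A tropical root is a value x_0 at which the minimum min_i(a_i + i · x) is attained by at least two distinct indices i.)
Roots: {-3, -2}

Each tropical root is a break point of the lower envelope of the lines y = a_i + i · x (there are 3 lines, with slopes 0, 1, ..., 2). Only the lines that attain the minimum somewhere contribute to roots; other lines are dominated. Here the surviving (envelope) indices are i = 2, i = 1, i = 0.
Intersections between consecutive envelope lines give the roots: for adjacent envelope indices i < j the intersection is x = (a_i − a_j) / (j − i). Reading off the sorted break points: {-3, -2}.
Verification: at each break x_0, at least two indices attain the minimum of min_i(a_i + i · x_0).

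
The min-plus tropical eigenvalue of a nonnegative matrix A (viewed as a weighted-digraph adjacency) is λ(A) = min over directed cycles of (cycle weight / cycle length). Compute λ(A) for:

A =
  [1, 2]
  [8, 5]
λ(A) = 1

Enumerate directed cycles and compute their means (weight / length). Sample:
  cycle 0 → 0: weight = 1, length = 1, mean = 1/1 ≈ 1.000
  cycle 1 → 1: weight = 5, length = 1, mean = 5/1 ≈ 5.000
  cycle 0 → 1 → 0: weight = 10, length = 2, mean = 10/2 ≈ 5.000
  cycle 1 → 0 → 1: weight = 10, length = 2, mean = 10/2 ≈ 5.000
Minimum mean = 1.000, attained e.g. along the cycle 0 → 0 with weight 1 and length 1. So λ(A) = 1/1 = 1.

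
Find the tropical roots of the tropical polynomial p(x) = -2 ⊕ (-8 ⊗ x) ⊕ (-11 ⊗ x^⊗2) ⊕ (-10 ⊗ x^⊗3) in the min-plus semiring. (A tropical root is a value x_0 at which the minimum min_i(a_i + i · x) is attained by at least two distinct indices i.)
Roots: {-1, 3, 6}

Each tropical root is a break point of the lower envelope of the lines y = a_i + i · x (there are 4 lines, with slopes 0, 1, ..., 3). Only the lines that attain the minimum somewhere contribute to roots; other lines are dominated. Here the surviving (envelope) indices are i = 3, i = 2, i = 1, i = 0.
Intersections between consecutive envelope lines give the roots: for adjacent envelope indices i < j the intersection is x = (a_i − a_j) / (j − i). Reading off the sorted break points: {-1, 3, 6}.
Verification: at each break x_0, at least two indices attain the minimum of min_i(a_i + i · x_0).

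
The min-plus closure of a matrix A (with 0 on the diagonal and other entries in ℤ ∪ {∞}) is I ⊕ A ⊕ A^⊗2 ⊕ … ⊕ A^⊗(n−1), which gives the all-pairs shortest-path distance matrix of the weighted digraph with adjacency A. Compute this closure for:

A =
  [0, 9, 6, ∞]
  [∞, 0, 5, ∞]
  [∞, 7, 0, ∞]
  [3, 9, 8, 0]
Closure =
  [0, 9, 6, ∞]
  [∞, 0, 5, ∞]
  [∞, 7, 0, ∞]
  [3, 9, 8, 0]

This is the Floyd-Warshall all-pairs shortest-path computation. For each intermediate vertex k = 0, 1, …, 3, update dist[i][j] ← min(dist[i][j], dist[i][k] + dist[k][j]). The final matrix gives, for each (i, j), the minimum total weight of any directed path from i to j (possibly empty when i = j).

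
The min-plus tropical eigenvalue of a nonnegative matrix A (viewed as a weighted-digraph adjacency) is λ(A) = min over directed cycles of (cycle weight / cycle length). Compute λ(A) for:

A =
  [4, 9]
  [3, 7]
λ(A) = 4

Enumerate directed cycles and compute their means (weight / length). Sample:
  cycle 0 → 0: weight = 4, length = 1, mean = 4/1 ≈ 4.000
  cycle 1 → 1: weight = 7, length = 1, mean = 7/1 ≈ 7.000
  cycle 0 → 1 → 0: weight = 12, length = 2, mean = 12/2 ≈ 6.000
  cycle 1 → 0 → 1: weight = 12, length = 2, mean = 12/2 ≈ 6.000
Minimum mean = 4.000, attained e.g. along the cycle 0 → 0 with weight 4 and length 1. So λ(A) = 4/1 = 4.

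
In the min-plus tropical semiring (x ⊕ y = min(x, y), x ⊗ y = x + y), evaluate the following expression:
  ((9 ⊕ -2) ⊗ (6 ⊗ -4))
((9 ⊕ -2) ⊗ (6 ⊗ -4)) = 0

Expand innermost to outermost. Recall ⊕ takes the minimum of its arguments and ⊗ takes their sum. Working out the expression ((9 ⊕ -2) ⊗ (6 ⊗ -4)) gives 0.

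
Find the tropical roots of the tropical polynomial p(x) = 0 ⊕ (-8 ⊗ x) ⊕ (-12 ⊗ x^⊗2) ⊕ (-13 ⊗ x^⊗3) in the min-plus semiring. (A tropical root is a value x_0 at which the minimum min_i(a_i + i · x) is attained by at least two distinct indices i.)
Roots: {1, 4, 8}

Each tropical root is a break point of the lower envelope of the lines y = a_i + i · x (there are 4 lines, with slopes 0, 1, ..., 3). Only the lines that attain the minimum somewhere contribute to roots; other lines are dominated. Here the surviving (envelope) indices are i = 3, i = 2, i = 1, i = 0.
Intersections between consecutive envelope lines give the roots: for adjacent envelope indices i < j the intersection is x = (a_i − a_j) / (j − i). Reading off the sorted break points: {1, 4, 8}.
Verification: at each break x_0, at least two indices attain the minimum of min_i(a_i + i · x_0).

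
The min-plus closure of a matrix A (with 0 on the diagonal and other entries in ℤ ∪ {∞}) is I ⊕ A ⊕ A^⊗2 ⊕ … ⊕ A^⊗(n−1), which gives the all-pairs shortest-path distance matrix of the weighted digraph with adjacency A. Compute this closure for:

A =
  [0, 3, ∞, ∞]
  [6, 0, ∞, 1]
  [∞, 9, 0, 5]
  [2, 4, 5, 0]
Closure =
  [0, 3, 9, 4]
  [3, 0, 6, 1]
  [7, 9, 0, 5]
  [2, 4, 5, 0]

This is the Floyd-Warshall all-pairs shortest-path computation. For each intermediate vertex k = 0, 1, …, 3, update dist[i][j] ← min(dist[i][j], dist[i][k] + dist[k][j]). The final matrix gives, for each (i, j), the minimum total weight of any directed path from i to j (possibly empty when i = j).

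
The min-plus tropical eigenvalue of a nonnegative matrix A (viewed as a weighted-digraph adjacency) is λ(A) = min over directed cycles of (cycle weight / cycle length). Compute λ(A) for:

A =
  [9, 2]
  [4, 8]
λ(A) = 3

Enumerate directed cycles and compute their means (weight / length). Sample:
  cycle 0 → 0: weight = 9, length = 1, mean = 9/1 ≈ 9.000
  cycle 1 → 1: weight = 8, length = 1, mean = 8/1 ≈ 8.000
  cycle 0 → 1 → 0: weight = 6, length = 2, mean = 6/2 ≈ 3.000
  cycle 1 → 0 → 1: weight = 6, length = 2, mean = 6/2 ≈ 3.000
Minimum mean = 3.000, attained e.g. along the cycle 0 → 1 → 0 with weight 6 and length 2. So λ(A) = 6/2 = 3.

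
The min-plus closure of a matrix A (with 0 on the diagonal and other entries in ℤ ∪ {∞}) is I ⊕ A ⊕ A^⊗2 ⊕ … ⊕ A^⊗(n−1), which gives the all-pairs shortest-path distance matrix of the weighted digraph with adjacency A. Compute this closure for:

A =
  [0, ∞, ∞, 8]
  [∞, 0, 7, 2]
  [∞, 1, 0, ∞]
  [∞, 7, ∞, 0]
Closure =
  [0, 15, 22, 8]
  [∞, 0, 7, 2]
  [∞, 1, 0, 3]
  [∞, 7, 14, 0]

This is the Floyd-Warshall all-pairs shortest-path computation. For each intermediate vertex k = 0, 1, …, 3, update dist[i][j] ← min(dist[i][j], dist[i][k] + dist[k][j]). The final matrix gives, for each (i, j), the minimum total weight of any directed path from i to j (possibly empty when i = j).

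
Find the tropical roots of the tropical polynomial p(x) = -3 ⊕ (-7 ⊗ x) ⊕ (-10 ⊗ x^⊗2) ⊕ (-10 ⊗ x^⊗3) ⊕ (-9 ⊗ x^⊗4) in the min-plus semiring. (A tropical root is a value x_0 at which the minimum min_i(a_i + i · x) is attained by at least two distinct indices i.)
Roots: {-1, 0, 3, 4}

Each tropical root is a break point of the lower envelope of the lines y = a_i + i · x (there are 5 lines, with slopes 0, 1, ..., 4). Only the lines that attain the minimum somewhere contribute to roots; other lines are dominated. Here the surviving (envelope) indices are i = 4, i = 3, i = 2, i = 1, i = 0.
Intersections between consecutive envelope lines give the roots: for adjacent envelope indices i < j the intersection is x = (a_i − a_j) / (j − i). Reading off the sorted break points: {-1, 0, 3, 4}.
Verification: at each break x_0, at least two indices attain the minimum of min_i(a_i + i · x_0).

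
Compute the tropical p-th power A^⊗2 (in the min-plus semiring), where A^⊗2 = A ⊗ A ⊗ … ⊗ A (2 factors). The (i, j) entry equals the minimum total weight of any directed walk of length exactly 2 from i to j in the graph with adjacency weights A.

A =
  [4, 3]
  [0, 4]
A^⊗2 =
  [3, 7]
  [4, 3]

Each entry (A^⊗2)_ij equals the minimum over all length-2 walks i = v_0 → v_1 → … → v_2 = j of Σ_t A[v_t][v_{t+1}]. For example, for (i, j) = (0, 1) we minimise over 2 possible intermediate vertex sequences; the minimum is 7, attained along the walk 0 → 0 → 1.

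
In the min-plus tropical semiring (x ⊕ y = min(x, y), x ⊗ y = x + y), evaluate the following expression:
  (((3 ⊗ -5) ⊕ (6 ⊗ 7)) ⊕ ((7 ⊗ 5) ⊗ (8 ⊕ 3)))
(((3 ⊗ -5) ⊕ (6 ⊗ 7)) ⊕ ((7 ⊗ 5) ⊗ (8 ⊕ 3))) = -2

Expand innermost to outermost. Recall ⊕ takes the minimum of its arguments and ⊗ takes their sum. Working out the expression (((3 ⊗ -5) ⊕ (6 ⊗ 7)) ⊕ ((7 ⊗ 5) ⊗ (8 ⊕ 3))) gives -2.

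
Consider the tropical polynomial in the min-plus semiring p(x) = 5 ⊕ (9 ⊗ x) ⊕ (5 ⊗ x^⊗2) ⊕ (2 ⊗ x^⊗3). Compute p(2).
p(2) = 5

A tropical monomial a ⊗ x^⊗i evaluates to a + i · x. Evaluating each term at x = 2:
  Term 0 contributes 5 + 0 · 2 = 5
  Term 1 contributes 9 + 1 · 2 = 11
  Term 2 contributes 5 + 2 · 2 = 9
  Term 3 contributes 2 + 3 · 2 = 8
p(2) = ⊕ of these = min[5, 11, 9, 8] = 5.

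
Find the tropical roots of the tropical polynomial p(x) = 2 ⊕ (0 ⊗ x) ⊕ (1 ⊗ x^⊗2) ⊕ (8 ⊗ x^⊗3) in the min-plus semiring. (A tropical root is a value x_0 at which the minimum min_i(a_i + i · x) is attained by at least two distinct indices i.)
Roots: {-7, -1, 2}

Each tropical root is a break point of the lower envelope of the lines y = a_i + i · x (there are 4 lines, with slopes 0, 1, ..., 3). Only the lines that attain the minimum somewhere contribute to roots; other lines are dominated. Here the surviving (envelope) indices are i = 3, i = 2, i = 1, i = 0.
Intersections between consecutive envelope lines give the roots: for adjacent envelope indices i < j the intersection is x = (a_i − a_j) / (j − i). Reading off the sorted break points: {-7, -1, 2}.
Verification: at each break x_0, at least two indices attain the minimum of min_i(a_i + i · x_0).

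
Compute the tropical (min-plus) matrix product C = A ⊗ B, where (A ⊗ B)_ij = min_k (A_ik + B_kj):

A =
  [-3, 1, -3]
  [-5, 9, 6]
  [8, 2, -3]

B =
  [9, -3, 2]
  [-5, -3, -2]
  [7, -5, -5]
A ⊗ B =
  [-4, -8, -8]
  [4, -8, -3]
  [-3, -8, -8]

Apply the min-plus product entry-by-entry:
  C[0][0] = min over k of (A[0][0] + B[0][0] = -3 + 9 = 6, A[0][1] + B[1][0] = 1 + -5 = -4, A[0][2] + B[2][0] = -3 + 7 = 4) = -4 (attained at k = 1)
  C[0][1] = min over k of (A[0][0] + B[0][1] = -3 + -3 = -6, A[0][1] + B[1][1] = 1 + -3 = -2, A[0][2] + B[2][1] = -3 + -5 = -8) = -8 (attained at k = 2)
  C[0][2] = min over k of (A[0][0] + B[0][2] = -3 + 2 = -1, A[0][1] + B[1][2] = 1 + -2 = -1, A[0][2] + B[2][2] = -3 + -5 = -8) = -8 (attained at k = 2)
  C[1][0] = min over k of (A[1][0] + B[0][0] = -5 + 9 = 4, A[1][1] + B[1][0] = 9 + -5 = 4, A[1][2] + B[2][0] = 6 + 7 = 13) = 4 (attained at k = 0)
  C[1][1] = min over k of (A[1][0] + B[0][1] = -5 + -3 = -8, A[1][1] + B[1][1] = 9 + -3 = 6, A[1][2] + B[2][1] = 6 + -5 = 1) = -8 (attained at k = 0)
  C[1][2] = min over k of (A[1][0] + B[0][2] = -5 + 2 = -3, A[1][1] + B[1][2] = 9 + -2 = 7, A[1][2] + B[2][2] = 6 + -5 = 1) = -3 (attained at k = 0)
  C[2][0] = min over k of (A[2][0] + B[0][0] = 8 + 9 = 17, A[2][1] + B[1][0] = 2 + -5 = -3, A[2][2] + B[2][0] = -3 + 7 = 4) = -3 (attained at k = 1)
  C[2][1] = min over k of (A[2][0] + B[0][1] = 8 + -3 = 5, A[2][1] + B[1][1] = 2 + -3 = -1, A[2][2] + B[2][1] = -3 + -5 = -8) = -8 (attained at k = 2)
  C[2][2] = min over k of (A[2][0] + B[0][2] = 8 + 2 = 10, A[2][1] + B[1][2] = 2 + -2 = 0, A[2][2] + B[2][2] = -3 + -5 = -8) = -8 (attained at k = 2)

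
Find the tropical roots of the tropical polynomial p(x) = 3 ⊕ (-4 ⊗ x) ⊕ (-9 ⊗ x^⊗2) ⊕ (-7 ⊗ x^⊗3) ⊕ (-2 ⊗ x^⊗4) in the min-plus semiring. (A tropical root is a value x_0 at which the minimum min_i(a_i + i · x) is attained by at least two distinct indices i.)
Roots: {-5, -2, 5, 7}

Each tropical root is a break point of the lower envelope of the lines y = a_i + i · x (there are 5 lines, with slopes 0, 1, ..., 4). Only the lines that attain the minimum somewhere contribute to roots; other lines are dominated. Here the surviving (envelope) indices are i = 4, i = 3, i = 2, i = 1, i = 0.
Intersections between consecutive envelope lines give the roots: for adjacent envelope indices i < j the intersection is x = (a_i − a_j) / (j − i). Reading off the sorted break points: {-5, -2, 5, 7}.
Verification: at each break x_0, at least two indices attain the minimum of min_i(a_i + i · x_0).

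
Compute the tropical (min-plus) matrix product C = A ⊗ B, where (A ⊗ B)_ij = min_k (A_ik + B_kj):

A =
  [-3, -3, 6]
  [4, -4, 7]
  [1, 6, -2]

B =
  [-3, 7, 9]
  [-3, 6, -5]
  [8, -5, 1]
A ⊗ B =
  [-6, 1, -8]
  [-7, 2, -9]
  [-2, -7, -1]

Apply the min-plus product entry-by-entry:
  C[0][0] = min over k of (A[0][0] + B[0][0] = -3 + -3 = -6, A[0][1] + B[1][0] = -3 + -3 = -6, A[0][2] + B[2][0] = 6 + 8 = 14) = -6 (attained at k = 0)
  C[0][1] = min over k of (A[0][0] + B[0][1] = -3 + 7 = 4, A[0][1] + B[1][1] = -3 + 6 = 3, A[0][2] + B[2][1] = 6 + -5 = 1) = 1 (attained at k = 2)
  C[0][2] = min over k of (A[0][0] + B[0][2] = -3 + 9 = 6, A[0][1] + B[1][2] = -3 + -5 = -8, A[0][2] + B[2][2] = 6 + 1 = 7) = -8 (attained at k = 1)
  C[1][0] = min over k of (A[1][0] + B[0][0] = 4 + -3 = 1, A[1][1] + B[1][0] = -4 + -3 = -7, A[1][2] + B[2][0] = 7 + 8 = 15) = -7 (attained at k = 1)
  C[1][1] = min over k of (A[1][0] + B[0][1] = 4 + 7 = 11, A[1][1] + B[1][1] = -4 + 6 = 2, A[1][2] + B[2][1] = 7 + -5 = 2) = 2 (attained at k = 1)
  C[1][2] = min over k of (A[1][0] + B[0][2] = 4 + 9 = 13, A[1][1] + B[1][2] = -4 + -5 = -9, A[1][2] + B[2][2] = 7 + 1 = 8) = -9 (attained at k = 1)
  C[2][0] = min over k of (A[2][0] + B[0][0] = 1 + -3 = -2, A[2][1] + B[1][0] = 6 + -3 = 3, A[2][2] + B[2][0] = -2 + 8 = 6) = -2 (attained at k = 0)
  C[2][1] = min over k of (A[2][0] + B[0][1] = 1 + 7 = 8, A[2][1] + B[1][1] = 6 + 6 = 12, A[2][2] + B[2][1] = -2 + -5 = -7) = -7 (attained at k = 2)
  C[2][2] = min over k of (A[2][0] + B[0][2] = 1 + 9 = 10, A[2][1] + B[1][2] = 6 + -5 = 1, A[2][2] + B[2][2] = -2 + 1 = -1) = -1 (attained at k = 2)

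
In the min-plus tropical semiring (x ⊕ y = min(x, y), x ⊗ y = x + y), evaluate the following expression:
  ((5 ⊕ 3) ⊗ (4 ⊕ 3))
((5 ⊕ 3) ⊗ (4 ⊕ 3)) = 6

Expand innermost to outermost. Recall ⊕ takes the minimum of its arguments and ⊗ takes their sum. Working out the expression ((5 ⊕ 3) ⊗ (4 ⊕ 3)) gives 6.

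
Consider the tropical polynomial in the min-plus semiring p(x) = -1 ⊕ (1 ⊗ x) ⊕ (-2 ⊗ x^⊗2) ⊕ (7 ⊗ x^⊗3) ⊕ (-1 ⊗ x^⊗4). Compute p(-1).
p(-1) = -5

A tropical monomial a ⊗ x^⊗i evaluates to a + i · x. Evaluating each term at x = -1:
  Term 0 contributes -1 + 0 · -1 = -1
  Term 1 contributes 1 + 1 · -1 = 0
  Term 2 contributes -2 + 2 · -1 = -4
  Term 3 contributes 7 + 3 · -1 = 4
  Term 4 contributes -1 + 4 · -1 = -5
p(-1) = ⊕ of these = min[-1, 0, -4, 4, -5] = -5.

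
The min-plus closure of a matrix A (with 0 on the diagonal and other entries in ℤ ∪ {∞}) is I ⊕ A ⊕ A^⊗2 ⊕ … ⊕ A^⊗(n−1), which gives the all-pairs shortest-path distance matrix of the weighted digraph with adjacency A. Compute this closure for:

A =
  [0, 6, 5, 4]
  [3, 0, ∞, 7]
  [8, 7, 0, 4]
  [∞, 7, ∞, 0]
Closure =
  [0, 6, 5, 4]
  [3, 0, 8, 7]
  [8, 7, 0, 4]
  [10, 7, 15, 0]

This is the Floyd-Warshall all-pairs shortest-path computation. For each intermediate vertex k = 0, 1, …, 3, update dist[i][j] ← min(dist[i][j], dist[i][k] + dist[k][j]). The final matrix gives, for each (i, j), the minimum total weight of any directed path from i to j (possibly empty when i = j).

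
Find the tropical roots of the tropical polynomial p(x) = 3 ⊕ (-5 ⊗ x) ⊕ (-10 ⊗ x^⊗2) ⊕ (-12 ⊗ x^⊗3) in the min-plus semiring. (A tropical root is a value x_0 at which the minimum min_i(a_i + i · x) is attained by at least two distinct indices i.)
Roots: {2, 5, 8}

Each tropical root is a break point of the lower envelope of the lines y = a_i + i · x (there are 4 lines, with slopes 0, 1, ..., 3). Only the lines that attain the minimum somewhere contribute to roots; other lines are dominated. Here the surviving (envelope) indices are i = 3, i = 2, i = 1, i = 0.
Intersections between consecutive envelope lines give the roots: for adjacent envelope indices i < j the intersection is x = (a_i − a_j) / (j − i). Reading off the sorted break points: {2, 5, 8}.
Verification: at each break x_0, at least two indices attain the minimum of min_i(a_i + i · x_0).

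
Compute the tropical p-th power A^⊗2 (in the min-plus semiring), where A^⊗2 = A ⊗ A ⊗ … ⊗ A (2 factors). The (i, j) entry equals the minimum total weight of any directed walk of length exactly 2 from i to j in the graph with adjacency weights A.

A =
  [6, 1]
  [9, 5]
A^⊗2 =
  [10, 6]
  [14, 10]

Each entry (A^⊗2)_ij equals the minimum over all length-2 walks i = v_0 → v_1 → … → v_2 = j of Σ_t A[v_t][v_{t+1}]. For example, for (i, j) = (0, 1) we minimise over 2 possible intermediate vertex sequences; the minimum is 6, attained along the walk 0 → 1 → 1.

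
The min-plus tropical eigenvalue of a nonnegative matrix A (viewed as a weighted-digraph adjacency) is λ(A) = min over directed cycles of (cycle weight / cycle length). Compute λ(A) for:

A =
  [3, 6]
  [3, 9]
λ(A) = 3

Enumerate directed cycles and compute their means (weight / length). Sample:
  cycle 0 → 0: weight = 3, length = 1, mean = 3/1 ≈ 3.000
  cycle 1 → 1: weight = 9, length = 1, mean = 9/1 ≈ 9.000
  cycle 0 → 1 → 0: weight = 9, length = 2, mean = 9/2 ≈ 4.500
  cycle 1 → 0 → 1: weight = 9, length = 2, mean = 9/2 ≈ 4.500
Minimum mean = 3.000, attained e.g. along the cycle 0 → 0 with weight 3 and length 1. So λ(A) = 3/1 = 3.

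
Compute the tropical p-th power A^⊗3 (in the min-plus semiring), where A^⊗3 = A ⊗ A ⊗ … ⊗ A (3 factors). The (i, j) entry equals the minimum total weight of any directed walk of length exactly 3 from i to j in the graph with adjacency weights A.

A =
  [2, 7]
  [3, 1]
A^⊗3 =
  [6, 9]
  [5, 3]

Each entry (A^⊗3)_ij equals the minimum over all length-3 walks i = v_0 → v_1 → … → v_3 = j of Σ_t A[v_t][v_{t+1}]. For example, for (i, j) = (0, 1) we minimise over 4 possible intermediate vertex sequences; the minimum is 9, attained along the walk 0 → 1 → 1 → 1.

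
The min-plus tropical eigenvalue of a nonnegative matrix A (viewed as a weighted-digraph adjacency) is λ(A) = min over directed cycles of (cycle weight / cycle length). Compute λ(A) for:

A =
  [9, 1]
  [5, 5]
λ(A) = 3

Enumerate directed cycles and compute their means (weight / length). Sample:
  cycle 0 → 0: weight = 9, length = 1, mean = 9/1 ≈ 9.000
  cycle 1 → 1: weight = 5, length = 1, mean = 5/1 ≈ 5.000
  cycle 0 → 1 → 0: weight = 6, length = 2, mean = 6/2 ≈ 3.000
  cycle 1 → 0 → 1: weight = 6, length = 2, mean = 6/2 ≈ 3.000
Minimum mean = 3.000, attained e.g. along the cycle 0 → 1 → 0 with weight 6 and length 2. So λ(A) = 6/2 = 3.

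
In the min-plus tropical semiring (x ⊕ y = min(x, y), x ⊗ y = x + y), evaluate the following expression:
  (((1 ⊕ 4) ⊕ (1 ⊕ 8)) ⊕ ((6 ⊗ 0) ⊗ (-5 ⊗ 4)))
(((1 ⊕ 4) ⊕ (1 ⊕ 8)) ⊕ ((6 ⊗ 0) ⊗ (-5 ⊗ 4))) = 1

Expand innermost to outermost. Recall ⊕ takes the minimum of its arguments and ⊗ takes their sum. Working out the expression (((1 ⊕ 4) ⊕ (1 ⊕ 8)) ⊕ ((6 ⊗ 0) ⊗ (-5 ⊗ 4))) gives 1.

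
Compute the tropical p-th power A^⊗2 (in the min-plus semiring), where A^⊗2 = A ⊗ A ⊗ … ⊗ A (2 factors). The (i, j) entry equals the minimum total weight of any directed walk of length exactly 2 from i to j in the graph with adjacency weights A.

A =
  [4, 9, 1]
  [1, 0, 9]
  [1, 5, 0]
A^⊗2 =
  [2, 6, 1]
  [1, 0, 2]
  [1, 5, 0]

Each entry (A^⊗2)_ij equals the minimum over all length-2 walks i = v_0 → v_1 → … → v_2 = j of Σ_t A[v_t][v_{t+1}]. For example, for (i, j) = (0, 2) we minimise over 3 possible intermediate vertex sequences; the minimum is 1, attained along the walk 0 → 2 → 2.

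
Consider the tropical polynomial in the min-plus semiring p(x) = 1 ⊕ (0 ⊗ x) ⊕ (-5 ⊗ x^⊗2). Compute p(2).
p(2) = -1

A tropical monomial a ⊗ x^⊗i evaluates to a + i · x. Evaluating each term at x = 2:
  Term 0 contributes 1 + 0 · 2 = 1
  Term 1 contributes 0 + 1 · 2 = 2
  Term 2 contributes -5 + 2 · 2 = -1
p(2) = ⊕ of these = min[1, 2, -1] = -1.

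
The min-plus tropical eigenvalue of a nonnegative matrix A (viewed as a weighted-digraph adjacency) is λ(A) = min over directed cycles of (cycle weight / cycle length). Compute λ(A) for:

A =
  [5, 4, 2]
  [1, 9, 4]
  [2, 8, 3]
λ(A) = 2

Enumerate directed cycles and compute their means (weight / length). Sample:
  cycle 0 → 0: weight = 5, length = 1, mean = 5/1 ≈ 5.000
  cycle 1 → 1: weight = 9, length = 1, mean = 9/1 ≈ 9.000
  cycle 2 → 2: weight = 3, length = 1, mean = 3/1 ≈ 3.000
  cycle 0 → 1 → 0: weight = 5, length = 2, mean = 5/2 ≈ 2.500
  cycle 0 → 2 → 0: weight = 4, length = 2, mean = 4/2 ≈ 2.000
  cycle 1 → 0 → 1: weight = 5, length = 2, mean = 5/2 ≈ 2.500
Minimum mean = 2.000, attained e.g. along the cycle 0 → 2 → 0 with weight 4 and length 2. So λ(A) = 4/2 = 2.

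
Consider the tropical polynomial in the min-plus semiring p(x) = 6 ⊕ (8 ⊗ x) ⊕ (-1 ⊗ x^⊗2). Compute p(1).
p(1) = 1

A tropical monomial a ⊗ x^⊗i evaluates to a + i · x. Evaluating each term at x = 1:
  Term 0 contributes 6 + 0 · 1 = 6
  Term 1 contributes 8 + 1 · 1 = 9
  Term 2 contributes -1 + 2 · 1 = 1
p(1) = ⊕ of these = min[6, 9, 1] = 1.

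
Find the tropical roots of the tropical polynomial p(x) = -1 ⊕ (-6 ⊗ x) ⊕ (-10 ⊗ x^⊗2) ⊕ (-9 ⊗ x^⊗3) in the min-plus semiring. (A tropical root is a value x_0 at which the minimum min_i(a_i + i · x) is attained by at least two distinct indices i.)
Roots: {-1, 4, 5}

Each tropical root is a break point of the lower envelope of the lines y = a_i + i · x (there are 4 lines, with slopes 0, 1, ..., 3). Only the lines that attain the minimum somewhere contribute to roots; other lines are dominated. Here the surviving (envelope) indices are i = 3, i = 2, i = 1, i = 0.
Intersections between consecutive envelope lines give the roots: for adjacent envelope indices i < j the intersection is x = (a_i − a_j) / (j − i). Reading off the sorted break points: {-1, 4, 5}.
Verification: at each break x_0, at least two indices attain the minimum of min_i(a_i + i · x_0).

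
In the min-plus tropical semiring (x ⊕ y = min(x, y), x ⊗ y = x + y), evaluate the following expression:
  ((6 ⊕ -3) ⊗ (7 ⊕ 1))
((6 ⊕ -3) ⊗ (7 ⊕ 1)) = -2

Expand innermost to outermost. Recall ⊕ takes the minimum of its arguments and ⊗ takes their sum. Working out the expression ((6 ⊕ -3) ⊗ (7 ⊕ 1)) gives -2.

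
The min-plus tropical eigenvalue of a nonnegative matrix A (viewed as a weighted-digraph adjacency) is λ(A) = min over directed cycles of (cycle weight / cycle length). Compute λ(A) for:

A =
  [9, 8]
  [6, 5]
λ(A) = 5

Enumerate directed cycles and compute their means (weight / length). Sample:
  cycle 0 → 0: weight = 9, length = 1, mean = 9/1 ≈ 9.000
  cycle 1 → 1: weight = 5, length = 1, mean = 5/1 ≈ 5.000
  cycle 0 → 1 → 0: weight = 14, length = 2, mean = 14/2 ≈ 7.000
  cycle 1 → 0 → 1: weight = 14, length = 2, mean = 14/2 ≈ 7.000
Minimum mean = 5.000, attained e.g. along the cycle 1 → 1 with weight 5 and length 1. So λ(A) = 5/1 = 5.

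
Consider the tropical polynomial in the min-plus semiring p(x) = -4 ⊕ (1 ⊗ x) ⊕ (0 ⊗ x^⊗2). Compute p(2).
p(2) = -4

A tropical monomial a ⊗ x^⊗i evaluates to a + i · x. Evaluating each term at x = 2:
  Term 0 contributes -4 + 0 · 2 = -4
  Term 1 contributes 1 + 1 · 2 = 3
  Term 2 contributes 0 + 2 · 2 = 4
p(2) = ⊕ of these = min[-4, 3, 4] = -4.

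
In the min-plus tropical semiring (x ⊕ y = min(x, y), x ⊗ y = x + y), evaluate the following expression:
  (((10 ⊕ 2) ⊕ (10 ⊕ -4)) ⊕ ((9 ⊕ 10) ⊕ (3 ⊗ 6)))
(((10 ⊕ 2) ⊕ (10 ⊕ -4)) ⊕ ((9 ⊕ 10) ⊕ (3 ⊗ 6))) = -4

Expand innermost to outermost. Recall ⊕ takes the minimum of its arguments and ⊗ takes their sum. Working out the expression (((10 ⊕ 2) ⊕ (10 ⊕ -4)) ⊕ ((9 ⊕ 10) ⊕ (3 ⊗ 6))) gives -4.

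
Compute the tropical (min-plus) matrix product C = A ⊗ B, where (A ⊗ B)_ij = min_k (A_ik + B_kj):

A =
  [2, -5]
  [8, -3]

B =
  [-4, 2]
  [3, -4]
A ⊗ B =
  [-2, -9]
  [0, -7]

Apply the min-plus product entry-by-entry:
  C[0][0] = min over k of (A[0][0] + B[0][0] = 2 + -4 = -2, A[0][1] + B[1][0] = -5 + 3 = -2) = -2 (attained at k = 0)
  C[0][1] = min over k of (A[0][0] + B[0][1] = 2 + 2 = 4, A[0][1] + B[1][1] = -5 + -4 = -9) = -9 (attained at k = 1)
  C[1][0] = min over k of (A[1][0] + B[0][0] = 8 + -4 = 4, A[1][1] + B[1][0] = -3 + 3 = 0) = 0 (attained at k = 1)
  C[1][1] = min over k of (A[1][0] + B[0][1] = 8 + 2 = 10, A[1][1] + B[1][1] = -3 + -4 = -7) = -7 (attained at k = 1)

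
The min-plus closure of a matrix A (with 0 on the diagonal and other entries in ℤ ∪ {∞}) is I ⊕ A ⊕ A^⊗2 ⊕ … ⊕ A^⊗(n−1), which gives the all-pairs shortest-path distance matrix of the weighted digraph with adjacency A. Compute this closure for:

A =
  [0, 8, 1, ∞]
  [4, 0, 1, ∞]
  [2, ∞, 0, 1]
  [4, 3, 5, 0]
Closure =
  [0, 5, 1, 2]
  [3, 0, 1, 2]
  [2, 4, 0, 1]
  [4, 3, 4, 0]

This is the Floyd-Warshall all-pairs shortest-path computation. For each intermediate vertex k = 0, 1, …, 3, update dist[i][j] ← min(dist[i][j], dist[i][k] + dist[k][j]). The final matrix gives, for each (i, j), the minimum total weight of any directed path from i to j (possibly empty when i = j).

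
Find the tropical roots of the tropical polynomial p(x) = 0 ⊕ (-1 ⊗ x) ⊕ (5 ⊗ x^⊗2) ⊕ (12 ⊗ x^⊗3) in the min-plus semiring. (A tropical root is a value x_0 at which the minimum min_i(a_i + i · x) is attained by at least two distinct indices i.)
Roots: {-7, -6, 1}

Each tropical root is a break point of the lower envelope of the lines y = a_i + i · x (there are 4 lines, with slopes 0, 1, ..., 3). Only the lines that attain the minimum somewhere contribute to roots; other lines are dominated. Here the surviving (envelope) indices are i = 3, i = 2, i = 1, i = 0.
Intersections between consecutive envelope lines give the roots: for adjacent envelope indices i < j the intersection is x = (a_i − a_j) / (j − i). Reading off the sorted break points: {-7, -6, 1}.
Verification: at each break x_0, at least two indices attain the minimum of min_i(a_i + i · x_0).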